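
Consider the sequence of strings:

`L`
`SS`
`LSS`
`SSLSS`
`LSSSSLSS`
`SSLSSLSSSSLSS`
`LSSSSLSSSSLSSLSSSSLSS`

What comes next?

This is a Fibonacci-style word recurrence s(k) = s(k−2)·s(k−1): e.g. L·SS = LSS.
Continuing: SSLSSLSSSSLSS · LSSSSLSSSSLSSLSSSSLSS gives term 8.

SSLSSLSSSSLSSLSSSSLSSSSLSSLSSSSLSS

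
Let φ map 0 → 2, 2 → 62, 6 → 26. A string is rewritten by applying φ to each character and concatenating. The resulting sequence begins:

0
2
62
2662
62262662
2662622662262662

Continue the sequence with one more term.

Rewriting the 16 symbols of 2662622662262662 one by one yields 62 26 26 62 26 62 62 26 26 62 62 26 62 26 26 62; concatenated:

62262662266262262662622662262662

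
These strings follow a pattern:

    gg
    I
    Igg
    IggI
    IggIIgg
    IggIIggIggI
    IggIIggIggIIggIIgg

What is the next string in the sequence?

From term 3 onward, concatenate the last term with the second-to-last: I·gg = Igg, Igg·I = IggI, …
The next term joins IggIIggIggIIggIIgg and IggIIggIggI.

IggIIggIggIIggIIggIggIIggIggI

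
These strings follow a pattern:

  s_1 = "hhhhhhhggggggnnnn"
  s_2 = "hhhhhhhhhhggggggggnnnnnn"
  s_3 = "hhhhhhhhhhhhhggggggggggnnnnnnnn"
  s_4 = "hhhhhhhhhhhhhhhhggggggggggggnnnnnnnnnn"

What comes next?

Each string has the form h^{3n+1} g^{2n+2} n^{2n}, where the shown terms are n = 2, 3, 4, 5.
At n = 6 the blocks have lengths 19, 14, 12.

hhhhhhhhhhhhhhhhhhhggggggggggggggnnnnnnnnnnnn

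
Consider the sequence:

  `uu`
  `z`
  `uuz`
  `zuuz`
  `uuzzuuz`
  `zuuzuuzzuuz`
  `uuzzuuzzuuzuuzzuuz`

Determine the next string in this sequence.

zuuzuuzzuuzuuzzuuzzuuzuuzzuuz

From term 3 onward, concatenate the second-to-last term with the last: uu·z = uuz, z·uuz = zuuz, …
So term 8 is zuuzuuzzuuz·uuzzuuzzuuzuuzzuuz.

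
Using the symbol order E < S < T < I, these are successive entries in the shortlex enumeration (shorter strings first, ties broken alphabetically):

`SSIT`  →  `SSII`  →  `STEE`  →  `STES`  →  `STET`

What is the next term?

The successor of STET increments the rightmost position that isn't already I and resets every position after it to E.

STEI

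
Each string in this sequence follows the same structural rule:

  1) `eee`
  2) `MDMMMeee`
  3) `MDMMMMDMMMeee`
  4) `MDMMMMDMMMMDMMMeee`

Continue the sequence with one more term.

The strings grow by a fixed prefix MDMMM each time.
Applying this once more to MDMMMMDMMMMDMMMeee:

MDMMMMDMMMMDMMMMDMMMeee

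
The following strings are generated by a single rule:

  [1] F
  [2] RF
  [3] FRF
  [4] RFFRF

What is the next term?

FRFRFFRF

From term 3 onward, concatenate the second-to-last term with the last: F·RF = FRF, RF·FRF = RFFRF, …
Continuing: FRF · RFFRF gives term 5.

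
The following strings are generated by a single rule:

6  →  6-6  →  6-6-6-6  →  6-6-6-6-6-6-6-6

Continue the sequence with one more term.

6-6-6-6-6-6-6-6-6-6-6-6-6-6-6-6

Each string is two copies of the previous one joined by '-'.
So the next term is two copies of 6-6-6-6-6-6-6-6 with '-' between the halves.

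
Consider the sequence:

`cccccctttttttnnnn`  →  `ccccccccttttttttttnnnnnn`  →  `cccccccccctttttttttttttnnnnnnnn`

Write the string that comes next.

ccccccccccccttttttttttttttttnnnnnnnnnn

Term n consists of 2n c's, followed by 3n-2 t's, followed by 2n-2 n's, where the shown terms are n = 3, 4, 5.
At n = 6 the blocks have lengths 12, 16, 10.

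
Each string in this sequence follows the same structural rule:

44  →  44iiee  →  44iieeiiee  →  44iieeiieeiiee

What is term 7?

44iieeiieeiieeiieeiieeiiee

Every step adds iiee to the end: s(k+1) = s(k)·iiee.
From 44iieeiieeiiee, 3 further steps: 44iieeiieeiiee → 44iieeiieeiieeiiee → 44iieeiieeiieeiieeiiee → (answer).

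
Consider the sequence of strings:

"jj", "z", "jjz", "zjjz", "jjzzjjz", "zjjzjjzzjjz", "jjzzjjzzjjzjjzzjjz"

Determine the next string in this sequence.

zjjzjjzzjjzjjzzjjzzjjzjjzzjjz

Each term (from the third on) is the two preceding terms concatenated in order: term 3 = jj·z = jjz.
Continuing: zjjzjjzzjjz · jjzzjjzzjjzjjzzjjz gives term 8.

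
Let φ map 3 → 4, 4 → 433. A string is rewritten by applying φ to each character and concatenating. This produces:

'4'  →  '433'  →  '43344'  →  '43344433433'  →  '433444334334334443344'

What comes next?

Replace each of the 21 characters of 433444334334334443344 in place — 433 4 4 433 433 433 4 4 433 4 4 433 4 4 433 433 433 4 4 433 433 — and concatenate.

4334443343343344433444334443343343344433433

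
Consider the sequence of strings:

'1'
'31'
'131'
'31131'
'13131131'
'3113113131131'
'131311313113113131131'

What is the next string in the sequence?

From term 3 onward, concatenate the second-to-last term with the last: 1·31 = 131, 31·131 = 31131, …
Continuing: 3113113131131 · 131311313113113131131 gives term 8.

3113113131131131311313113113131131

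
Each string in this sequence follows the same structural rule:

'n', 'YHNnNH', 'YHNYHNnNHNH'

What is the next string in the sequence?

YHNYHNYHNnNHNHNH

Every step adds YHN to the front and NH to the end of the previous string.
One more step from YHNYHNnNHNH gives the answer.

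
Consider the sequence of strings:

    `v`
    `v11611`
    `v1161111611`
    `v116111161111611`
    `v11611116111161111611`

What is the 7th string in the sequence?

Every step adds 11611 to the end: s(k+1) = s(k)·11611.
From v11611116111161111611, 2 further steps: v11611116111161111611 → v1161111611116111161111611 → (answer).

v116111161111611116111161111611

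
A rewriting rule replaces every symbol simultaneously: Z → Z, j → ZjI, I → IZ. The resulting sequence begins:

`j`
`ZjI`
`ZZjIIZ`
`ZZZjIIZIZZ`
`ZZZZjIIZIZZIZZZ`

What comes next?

Replace each of the 15 characters of ZZZZjIIZIZZIZZZ in place — Z Z Z Z ZjI IZ IZ Z IZ Z Z IZ Z Z Z — and concatenate.

ZZZZZjIIZIZZIZZZIZZZZ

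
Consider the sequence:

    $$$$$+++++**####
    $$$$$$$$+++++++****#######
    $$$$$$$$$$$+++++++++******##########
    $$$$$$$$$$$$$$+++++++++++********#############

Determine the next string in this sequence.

Each string has the form $^{3n-1} +^{2n+1} *^{2n-2} #^{3n-2}, where the shown terms are n = 2, 3, 4, 5.
For the next term, n = 6, so the run lengths are 17, 13, 10, 16.

$$$$$$$$$$$$$$$$$+++++++++++++**********################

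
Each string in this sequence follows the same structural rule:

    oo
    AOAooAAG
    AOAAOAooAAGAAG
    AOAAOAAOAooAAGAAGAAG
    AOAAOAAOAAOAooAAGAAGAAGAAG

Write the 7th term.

AOAAOAAOAAOAAOAAOAooAAGAAGAAGAAGAAGAAG

Every step adds AOA to the front and AAG to the end of the previous string.
From AOAAOAAOAAOAooAAGAAGAAGAAG, 2 further steps: AOAAOAAOAAOAooAAGAAGAAGAAG → AOAAOAAOAAOAAOAooAAGAAGAAGAAGAAG → (answer).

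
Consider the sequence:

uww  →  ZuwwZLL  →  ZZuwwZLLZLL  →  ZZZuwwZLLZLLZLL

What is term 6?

ZZZZZuwwZLLZLLZLLZLLZLL

s(k+1) = Z·s(k)·ZLL, so each term gains Z as a prefix and ZLL as a suffix.
From ZZZuwwZLLZLLZLL, 2 further steps: ZZZuwwZLLZLLZLL → ZZZZuwwZLLZLLZLLZLL → (answer).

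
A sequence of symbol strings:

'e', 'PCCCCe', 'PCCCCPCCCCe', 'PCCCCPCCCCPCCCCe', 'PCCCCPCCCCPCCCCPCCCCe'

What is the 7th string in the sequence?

The strings grow by a fixed prefix PCCCC each time.
From PCCCCPCCCCPCCCCPCCCCe, 2 further steps: PCCCCPCCCCPCCCCPCCCCe → PCCCCPCCCCPCCCCPCCCCPCCCCe → (answer).

PCCCCPCCCCPCCCCPCCCCPCCCCPCCCCe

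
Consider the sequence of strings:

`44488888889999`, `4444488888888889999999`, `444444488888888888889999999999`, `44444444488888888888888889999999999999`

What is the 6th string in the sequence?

444444444444488888888888888888888889999999999999999999

Each string has the form 4^{2n-1} 8^{3n+1} 9^{3n-2}, where the shown terms are n = 2, 3, 4, 5.
At n = 7 the blocks have lengths 13, 22, 19.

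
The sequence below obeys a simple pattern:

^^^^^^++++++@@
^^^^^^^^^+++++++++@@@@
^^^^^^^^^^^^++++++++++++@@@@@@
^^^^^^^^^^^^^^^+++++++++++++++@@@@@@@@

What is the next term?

^^^^^^^^^^^^^^^^^^++++++++++++++++++@@@@@@@@@@

Reading off run lengths: ^ runs 6, 9, 12, 15; + runs 6, 9, 12, 15; @ runs 2, 4, 6, 8 — each is linear in n (n = 1, 2, …).
Setting n = 5 gives 18, 18, 10 characters in each block.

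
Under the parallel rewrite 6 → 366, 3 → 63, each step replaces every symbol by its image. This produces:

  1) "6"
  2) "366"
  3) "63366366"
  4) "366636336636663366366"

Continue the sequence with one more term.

Rewriting the 21 symbols of 366636336636663366366 one by one yields 63 366 366 366 63 366 63 63 366 366 63 366 366 366 63 63 366 366 63 366 366; concatenated:

6336636636663366636336636663366366366636336636663366366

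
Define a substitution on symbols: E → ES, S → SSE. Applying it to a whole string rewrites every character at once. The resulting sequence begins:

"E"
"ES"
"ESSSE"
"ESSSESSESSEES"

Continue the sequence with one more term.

Applying the rule to each of the 13 symbols of ESSSESSESSEES gives the pieces ES SSE SSE SSE ES SSE SSE ES SSE SSE ES ES SSE, which concatenate to the answer.

ESSSESSESSEESSSESSEESSSESSEESESSSE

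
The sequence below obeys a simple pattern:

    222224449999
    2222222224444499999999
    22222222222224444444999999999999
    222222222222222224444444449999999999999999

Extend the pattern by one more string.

2222222222222222222224444444444499999999999999999999

Reading off run lengths: 2 runs 5, 9, 13, 17; 4 runs 3, 5, 7, 9; 9 runs 4, 8, 12, 16 — each is linear in n (n = 1, 2, …).
Setting n = 5 gives 21, 11, 20 characters in each block.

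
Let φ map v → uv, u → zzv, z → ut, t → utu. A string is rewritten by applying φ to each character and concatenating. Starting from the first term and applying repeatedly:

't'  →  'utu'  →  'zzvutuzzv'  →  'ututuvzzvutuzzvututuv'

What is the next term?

φ(ututuvzzvutuzzvututuv) expands symbol-by-symbol to zzv utu zzv utu zzv uv ut ut uv zzv utu zzv ut ut uv zzv utu zzv utu zzv uv; joining the 21 pieces gives the next term.

zzvutuzzvutuzzvuvututuvzzvutuzzvututuvzzvutuzzvutuzzvuv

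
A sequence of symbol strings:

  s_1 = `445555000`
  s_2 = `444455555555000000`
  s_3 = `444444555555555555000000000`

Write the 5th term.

Reading off run lengths: 4 runs 2, 4, 6; 5 runs 4, 8, 12; 0 runs 3, 6, 9 — each is linear in n (n = 1, 2, …).
For term 5, n = 5, so the run lengths are 10, 20, 15.

444444444455555555555555555555000000000000000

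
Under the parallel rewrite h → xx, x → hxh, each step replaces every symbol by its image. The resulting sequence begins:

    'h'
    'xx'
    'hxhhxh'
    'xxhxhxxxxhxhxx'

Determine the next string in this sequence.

hxhhxhxxhxhxxhxhhxhhxhhxhxxhxhxxhxhhxh

Replace each of the 14 characters of xxhxhxxxxhxhxx in place — hxh hxh xx hxh xx hxh hxh hxh hxh xx hxh xx hxh hxh — and concatenate.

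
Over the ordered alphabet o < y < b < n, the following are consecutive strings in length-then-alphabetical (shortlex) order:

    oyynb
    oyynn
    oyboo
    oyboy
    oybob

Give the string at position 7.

oybyo

Stepping forward 2 times from oybob: oybob → oybon, then the target.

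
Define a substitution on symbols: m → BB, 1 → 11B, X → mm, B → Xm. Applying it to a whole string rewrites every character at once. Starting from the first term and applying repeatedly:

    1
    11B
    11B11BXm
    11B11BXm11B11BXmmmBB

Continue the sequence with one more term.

11B11BXm11B11BXmmmBB11B11BXm11B11BXmmmBBBBBBXmXm

Applying the rule to each of the 20 symbols of 11B11BXm11B11BXmmmBB gives the pieces 11B 11B Xm 11B 11B Xm mm BB 11B 11B Xm 11B 11B Xm mm BB BB BB Xm Xm, which concatenate to the answer.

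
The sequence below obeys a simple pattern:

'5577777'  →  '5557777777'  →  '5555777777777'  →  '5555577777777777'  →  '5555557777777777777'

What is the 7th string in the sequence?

Each string has the form 5^{n} 7^{2n+1}, where the shown terms are n = 2, 3, 4, 5, 6.
For term 7, n = 8, so the run lengths are 8, 17.

5555555577777777777777777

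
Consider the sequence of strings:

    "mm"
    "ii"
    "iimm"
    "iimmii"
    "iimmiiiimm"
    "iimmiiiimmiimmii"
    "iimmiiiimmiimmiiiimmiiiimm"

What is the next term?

From term 3 onward, concatenate the last term with the second-to-last: ii·mm = iimm, iimm·ii = iimmii, …
So term 8 is iimmiiiimmiimmiiiimmiiiimm·iimmiiiimmiimmii.

iimmiiiimmiimmiiiimmiiiimmiimmiiiimmiimmii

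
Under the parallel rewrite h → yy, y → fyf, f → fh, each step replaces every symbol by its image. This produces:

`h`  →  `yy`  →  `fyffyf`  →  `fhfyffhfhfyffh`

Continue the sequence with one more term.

fhyyfhfyffhfhyyfhyyfhfyffhfhyy

Replace each of the 14 characters of fhfyffhfhfyffh in place — fh yy fh fyf fh fh yy fh yy fh fyf fh fh yy — and concatenate.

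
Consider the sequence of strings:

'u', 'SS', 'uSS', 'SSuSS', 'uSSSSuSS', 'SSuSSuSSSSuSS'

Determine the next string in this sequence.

uSSSSuSSSSuSSuSSSSuSS

Each term (from the third on) is the two preceding terms concatenated in order: term 3 = u·SS = uSS.
Continuing: uSSSSuSS · SSuSSuSSSSuSS gives term 7.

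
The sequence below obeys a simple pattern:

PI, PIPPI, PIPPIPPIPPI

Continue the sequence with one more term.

PIPPIPPIPPIPPIPPIPPIPPI

Each string is two copies of the previous one joined by 'P'.
So the next term is two copies of PIPPIPPIPPI with 'P' between the halves.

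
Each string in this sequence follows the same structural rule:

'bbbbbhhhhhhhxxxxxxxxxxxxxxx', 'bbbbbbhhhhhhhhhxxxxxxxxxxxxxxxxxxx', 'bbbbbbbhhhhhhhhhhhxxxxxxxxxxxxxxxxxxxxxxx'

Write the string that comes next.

bbbbbbbbhhhhhhhhhhhhhxxxxxxxxxxxxxxxxxxxxxxxxxxx

Term n consists of n+2 b's, followed by 2n+1 h's, followed by 4n+3 x's, where the shown terms are n = 3, 4, 5.
Setting n = 6 gives 8, 13, 27 characters in each block.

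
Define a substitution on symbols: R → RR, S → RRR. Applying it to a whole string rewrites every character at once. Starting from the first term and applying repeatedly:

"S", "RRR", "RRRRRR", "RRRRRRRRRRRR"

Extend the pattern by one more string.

RRRRRRRRRRRRRRRRRRRRRRRR

Rewriting each symbol of RRRRRRRRRRRR: R→RR, R→RR, R→RR, R→RR, R→RR, R→RR, R→RR, R→RR, R→RR, R→RR, R→RR, R→RR, which concatenates to RR RR RR RR RR RR RR RR RR RR RR RR.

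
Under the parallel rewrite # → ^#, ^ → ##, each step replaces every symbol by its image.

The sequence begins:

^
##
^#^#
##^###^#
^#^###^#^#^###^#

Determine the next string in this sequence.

##^###^#^#^###^###^###^#^#^###^#

φ(^#^###^#^#^###^#) expands symbol-by-symbol to ## ^# ## ^# ^# ^# ## ^# ## ^# ## ^# ^# ^# ## ^#; joining the 16 pieces gives the next term.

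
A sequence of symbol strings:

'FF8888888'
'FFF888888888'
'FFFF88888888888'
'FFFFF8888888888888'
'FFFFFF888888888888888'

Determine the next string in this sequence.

FFFFFFF88888888888888888

Reading off run lengths: F runs 2, 3, 4, 5, 6; 8 runs 7, 9, 11, 13, 15 — each is linear in n, where the shown terms are n = 3, 4, 5, 6, 7.
Setting n = 8 gives 7, 17 characters in each block.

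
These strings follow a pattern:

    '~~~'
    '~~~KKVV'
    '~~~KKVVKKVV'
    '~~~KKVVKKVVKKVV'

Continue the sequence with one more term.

Each term is the previous one with KKVV appended.
Applying this once more to ~~~KKVVKKVVKKVV:

~~~KKVVKKVVKKVVKKVV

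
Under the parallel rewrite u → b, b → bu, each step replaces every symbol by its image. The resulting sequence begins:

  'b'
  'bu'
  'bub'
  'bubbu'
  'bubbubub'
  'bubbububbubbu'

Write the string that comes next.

Replace each of the 13 characters of bubbububbubbu in place — bu b bu bu b bu b bu bu b bu bu b — and concatenate.

bubbububbubbububbubub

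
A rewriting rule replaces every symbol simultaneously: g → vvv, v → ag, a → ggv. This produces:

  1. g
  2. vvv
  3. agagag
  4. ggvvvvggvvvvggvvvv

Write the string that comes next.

φ(ggvvvvggvvvvggvvvv) expands symbol-by-symbol to vvv vvv ag ag ag ag vvv vvv ag ag ag ag vvv vvv ag ag ag ag; joining the 18 pieces gives the next term.

vvvvvvagagagagvvvvvvagagagagvvvvvvagagagag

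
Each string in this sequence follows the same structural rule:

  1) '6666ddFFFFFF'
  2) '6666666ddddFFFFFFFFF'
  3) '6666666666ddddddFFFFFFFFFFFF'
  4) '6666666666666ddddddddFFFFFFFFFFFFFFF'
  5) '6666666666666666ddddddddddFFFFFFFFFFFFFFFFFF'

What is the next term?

Each string has the form 6^{3n+1} d^{2n} F^{3n+3} (n = 1, 2, …).
Setting n = 6 gives 19, 12, 21 characters in each block.

6666666666666666666ddddddddddddFFFFFFFFFFFFFFFFFFFFF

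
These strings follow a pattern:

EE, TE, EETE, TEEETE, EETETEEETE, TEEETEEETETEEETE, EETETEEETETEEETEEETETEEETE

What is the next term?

TEEETEEETETEEETEEETETEEETETEEETEEETETEEETE

This is a Fibonacci-style word recurrence s(k) = s(k−2)·s(k−1): e.g. EE·TE = EETE.
Continuing: TEEETEEETETEEETE · EETETEEETETEEETEEETETEEETE gives term 8.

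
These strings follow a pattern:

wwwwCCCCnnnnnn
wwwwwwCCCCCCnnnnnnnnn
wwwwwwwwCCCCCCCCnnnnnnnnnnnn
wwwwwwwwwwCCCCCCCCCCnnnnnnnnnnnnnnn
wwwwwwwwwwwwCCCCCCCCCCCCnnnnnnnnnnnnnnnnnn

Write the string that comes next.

The n-th term is 2n w's then 2n C's then 3n n's, where the shown terms are n = 2, 3, 4, 5, 6.
Setting n = 7 gives 14, 14, 21 characters in each block.

wwwwwwwwwwwwwwCCCCCCCCCCCCCCnnnnnnnnnnnnnnnnnnnnn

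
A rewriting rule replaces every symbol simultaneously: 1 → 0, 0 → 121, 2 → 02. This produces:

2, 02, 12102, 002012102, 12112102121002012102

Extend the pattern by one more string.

Replace each of the 20 characters of 12112102121002012102 in place — 0 02 0 0 02 0 121 02 0 02 0 121 121 02 121 0 02 0 121 02 — and concatenate.

0020002012102002012112102121002012102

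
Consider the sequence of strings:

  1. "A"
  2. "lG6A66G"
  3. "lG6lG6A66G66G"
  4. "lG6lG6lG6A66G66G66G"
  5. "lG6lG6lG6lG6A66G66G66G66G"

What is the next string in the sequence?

Each term wraps the previous one in lG6 on the left and 66G on the right.
One more step from lG6lG6lG6lG6A66G66G66G66G gives the answer.

lG6lG6lG6lG6lG6A66G66G66G66G66G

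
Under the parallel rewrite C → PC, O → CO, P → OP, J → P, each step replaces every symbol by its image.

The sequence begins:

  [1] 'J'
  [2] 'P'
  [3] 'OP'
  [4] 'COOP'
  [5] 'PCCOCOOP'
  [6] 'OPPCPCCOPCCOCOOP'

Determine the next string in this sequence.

COOPOPPCOPPCPCCOOPPCPCCOPCCOCOOP

φ(OPPCPCCOPCCOCOOP) expands symbol-by-symbol to CO OP OP PC OP PC PC CO OP PC PC CO PC CO CO OP; joining the 16 pieces gives the next term.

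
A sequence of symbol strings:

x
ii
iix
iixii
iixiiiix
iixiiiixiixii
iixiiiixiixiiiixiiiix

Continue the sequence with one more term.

This is a Fibonacci-style word recurrence s(k) = s(k−1)·s(k−2): e.g. ii·x = iix.
So term 8 is iixiiiixiixiiiixiiiix·iixiiiixiixii.

iixiiiixiixiiiixiiiixiixiiiixiixii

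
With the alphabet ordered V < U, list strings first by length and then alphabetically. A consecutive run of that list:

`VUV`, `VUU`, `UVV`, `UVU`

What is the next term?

UUV

Treat UVU as a base-2 numeral over the given alphabet and add one, carrying through any trailing U's.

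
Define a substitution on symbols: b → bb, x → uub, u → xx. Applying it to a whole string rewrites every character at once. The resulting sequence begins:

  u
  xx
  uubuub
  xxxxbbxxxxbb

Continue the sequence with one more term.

Expanding xxxxbbxxxxbb: x→uub, x→uub, x→uub, x→uub, b→bb, b→bb, x→uub, x→uub, x→uub, x→uub, b→bb, b→bb. Concatenated: uub uub uub uub bb bb uub uub uub uub bb bb.

uubuubuubuubbbbbuubuubuubuubbbbb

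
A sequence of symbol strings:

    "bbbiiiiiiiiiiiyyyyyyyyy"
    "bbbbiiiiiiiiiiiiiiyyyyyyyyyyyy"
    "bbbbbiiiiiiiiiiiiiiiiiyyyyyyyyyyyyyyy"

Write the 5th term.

Each string has the form b^{n} i^{3n+2} y^{3n}, where the shown terms are n = 3, 4, 5.
For term 5, n = 7, so the run lengths are 7, 23, 21.

bbbbbbbiiiiiiiiiiiiiiiiiiiiiiiyyyyyyyyyyyyyyyyyyyyy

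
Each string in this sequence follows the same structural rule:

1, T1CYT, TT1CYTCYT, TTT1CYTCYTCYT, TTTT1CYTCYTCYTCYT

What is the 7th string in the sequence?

TTTTTT1CYTCYTCYTCYTCYTCYT

Each term wraps the previous one in T on the left and CYT on the right.
From TTTT1CYTCYTCYTCYT, 2 further steps: TTTT1CYTCYTCYTCYT → TTTTT1CYTCYTCYTCYTCYT → (answer).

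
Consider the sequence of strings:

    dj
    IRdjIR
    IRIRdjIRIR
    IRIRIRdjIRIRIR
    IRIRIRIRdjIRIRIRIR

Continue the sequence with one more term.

Every step adds IR to the front and IR to the end of the previous string.
One more step from IRIRIRIRdjIRIRIRIR gives the answer.

IRIRIRIRIRdjIRIRIRIRIR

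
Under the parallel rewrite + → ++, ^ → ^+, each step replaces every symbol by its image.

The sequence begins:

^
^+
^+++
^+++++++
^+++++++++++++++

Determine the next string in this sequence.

Replace each of the 16 characters of ^+++++++++++++++ in place — ^+ ++ ++ ++ ++ ++ ++ ++ ++ ++ ++ ++ ++ ++ ++ ++ — and concatenate.

^+++++++++++++++++++++++++++++++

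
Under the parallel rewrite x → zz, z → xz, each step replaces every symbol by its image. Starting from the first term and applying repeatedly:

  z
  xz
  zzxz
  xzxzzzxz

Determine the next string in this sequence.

Rewriting each symbol of xzxzzzxz: x→zz, z→xz, x→zz, z→xz, z→xz, z→xz, x→zz, z→xz, which concatenates to zz xz zz xz xz xz zz xz.

zzxzzzxzxzxzzzxz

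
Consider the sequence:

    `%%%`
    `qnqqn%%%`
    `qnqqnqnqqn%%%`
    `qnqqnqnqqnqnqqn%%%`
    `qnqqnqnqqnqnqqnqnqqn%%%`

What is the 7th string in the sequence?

The strings grow by a fixed prefix qnqqn each time.
From qnqqnqnqqnqnqqnqnqqn%%%, 2 further steps: qnqqnqnqqnqnqqnqnqqn%%% → qnqqnqnqqnqnqqnqnqqnqnqqn%%% → (answer).

qnqqnqnqqnqnqqnqnqqnqnqqnqnqqn%%%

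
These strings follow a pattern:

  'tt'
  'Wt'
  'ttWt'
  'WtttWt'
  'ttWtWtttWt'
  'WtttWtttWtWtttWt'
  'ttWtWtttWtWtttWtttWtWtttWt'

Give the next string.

WtttWtttWtWtttWtttWtWtttWtWtttWtttWtWtttWt

Each term (from the third on) is the two preceding terms concatenated in order: term 3 = tt·Wt = ttWt.
Continuing: WtttWtttWtWtttWt · ttWtWtttWtWtttWtttWtWtttWt gives term 8.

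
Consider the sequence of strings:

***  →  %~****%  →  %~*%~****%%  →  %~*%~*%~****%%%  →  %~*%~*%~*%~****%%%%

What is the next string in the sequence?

Every step adds %~* to the front and % to the end of the previous string.
One more step from %~*%~*%~*%~****%%%% gives the answer.

%~*%~*%~*%~*%~****%%%%%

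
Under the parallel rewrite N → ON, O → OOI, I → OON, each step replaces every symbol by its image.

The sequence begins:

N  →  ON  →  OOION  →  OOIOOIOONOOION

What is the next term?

OOIOOIOONOOIOOIOONOOIOOIONOOIOOIOONOOION

Replace each of the 14 characters of OOIOOIOONOOION in place — OOI OOI OON OOI OOI OON OOI OOI ON OOI OOI OON OOI ON — and concatenate.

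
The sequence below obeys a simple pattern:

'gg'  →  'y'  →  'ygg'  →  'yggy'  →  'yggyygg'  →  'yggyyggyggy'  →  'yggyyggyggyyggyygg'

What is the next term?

yggyyggyggyyggyyggyggyyggyggy

This is a Fibonacci-style word recurrence s(k) = s(k−1)·s(k−2): e.g. y·gg = ygg.
Continuing: yggyyggyggyyggyygg · yggyyggyggy gives term 8.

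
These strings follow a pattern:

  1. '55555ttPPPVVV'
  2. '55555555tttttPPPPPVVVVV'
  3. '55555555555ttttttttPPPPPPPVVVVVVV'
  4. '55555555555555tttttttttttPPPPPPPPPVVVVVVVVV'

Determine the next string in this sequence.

55555555555555555ttttttttttttttPPPPPPPPPPPVVVVVVVVVVV

Term n consists of 3n+2 5's, followed by 3n-1 t's, followed by 2n+1 P's, followed by 2n+1 V's (n = 1, 2, …).
At n = 5 the blocks have lengths 17, 14, 11, 11.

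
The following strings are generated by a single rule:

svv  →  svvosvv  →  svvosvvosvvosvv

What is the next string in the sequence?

Each string is two copies of the previous one joined by 'o'.
One more doubling of svvosvvosvvosvv gives the answer.

svvosvvosvvosvvosvvosvvosvvosvv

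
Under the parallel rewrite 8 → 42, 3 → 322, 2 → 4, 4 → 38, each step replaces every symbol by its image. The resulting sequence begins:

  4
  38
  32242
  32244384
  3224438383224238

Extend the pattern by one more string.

32244383832242322423224438432242

φ(3224438383224238) expands symbol-by-symbol to 322 4 4 38 38 322 42 322 42 322 4 4 38 4 322 42; joining the 16 pieces gives the next term.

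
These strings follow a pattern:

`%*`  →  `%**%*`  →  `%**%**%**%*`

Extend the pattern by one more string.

Each string is two copies of the previous one joined by '*'.
Doubling %**%**%**%* with '*' between the halves:

%**%**%**%**%**%**%**%*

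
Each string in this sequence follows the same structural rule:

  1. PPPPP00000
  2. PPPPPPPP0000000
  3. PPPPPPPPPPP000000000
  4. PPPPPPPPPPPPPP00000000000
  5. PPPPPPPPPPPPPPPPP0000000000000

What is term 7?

PPPPPPPPPPPPPPPPPPPPPPP00000000000000000

Term n consists of 3n-1 P's, followed by 2n+1 0's, where the shown terms are n = 2, 3, 4, 5, 6.
Setting n = 8 gives 23, 17 characters in each block.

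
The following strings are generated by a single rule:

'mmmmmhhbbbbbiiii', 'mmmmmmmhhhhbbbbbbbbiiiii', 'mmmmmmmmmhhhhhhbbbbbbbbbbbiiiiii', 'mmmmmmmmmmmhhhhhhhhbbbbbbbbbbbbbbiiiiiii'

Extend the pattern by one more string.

Term n consists of 2n+1 m's, followed by 2n-2 h's, followed by 3n-1 b's, followed by n+2 i's, where the shown terms are n = 2, 3, 4, 5.
Setting n = 6 gives 13, 10, 17, 8 characters in each block.

mmmmmmmmmmmmmhhhhhhhhhhbbbbbbbbbbbbbbbbbiiiiiiii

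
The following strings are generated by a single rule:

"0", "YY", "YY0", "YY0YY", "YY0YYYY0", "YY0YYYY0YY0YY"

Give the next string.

YY0YYYY0YY0YYYY0YYYY0

This is a Fibonacci-style word recurrence s(k) = s(k−1)·s(k−2): e.g. YY·0 = YY0.
So term 7 is YY0YYYY0YY0YY·YY0YYYY0.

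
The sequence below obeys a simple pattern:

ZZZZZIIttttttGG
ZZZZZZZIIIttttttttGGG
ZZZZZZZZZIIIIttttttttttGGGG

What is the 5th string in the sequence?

Term n consists of 2n-1 Z's, followed by n-1 I's, followed by 2n t's, followed by n-1 G's, where the shown terms are n = 3, 4, 5.
At n = 7 the blocks have lengths 13, 6, 14, 6.

ZZZZZZZZZZZZZIIIIIIttttttttttttttGGGGGG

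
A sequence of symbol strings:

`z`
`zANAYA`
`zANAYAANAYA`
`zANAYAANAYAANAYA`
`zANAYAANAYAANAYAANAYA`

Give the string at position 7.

The strings grow by a fixed suffix ANAYA each time.
From zANAYAANAYAANAYAANAYA, 2 further steps: zANAYAANAYAANAYAANAYA → zANAYAANAYAANAYAANAYAANAYA → (answer).

zANAYAANAYAANAYAANAYAANAYAANAYA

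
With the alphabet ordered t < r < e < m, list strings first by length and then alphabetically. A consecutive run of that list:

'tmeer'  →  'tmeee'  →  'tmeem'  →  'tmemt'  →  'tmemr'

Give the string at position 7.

Continuing the enumeration 2 steps past tmemr: tmemr → tmeme → (answer).

tmemm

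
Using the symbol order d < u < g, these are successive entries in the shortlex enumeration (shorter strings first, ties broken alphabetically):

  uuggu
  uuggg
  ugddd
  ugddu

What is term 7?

Continuing the enumeration 3 steps past ugddu: ugddu → ugddg → ugdud → (answer).

ugduu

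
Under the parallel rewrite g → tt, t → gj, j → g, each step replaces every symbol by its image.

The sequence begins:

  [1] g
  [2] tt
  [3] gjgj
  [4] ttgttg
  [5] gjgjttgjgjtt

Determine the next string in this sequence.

Apply φ to gjgjttgjgjtt symbol by symbol: g→tt, j→g, g→tt, j→g, t→gj, t→gj, g→tt, j→g, g→tt, j→g, t→gj, t→gj; joined: tt g tt g gj gj tt g tt g gj gj.

ttgttggjgjttgttggjgj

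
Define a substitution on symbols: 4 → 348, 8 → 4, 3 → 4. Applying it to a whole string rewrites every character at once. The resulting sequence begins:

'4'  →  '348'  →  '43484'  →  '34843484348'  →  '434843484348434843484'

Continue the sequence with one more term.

3484348434843484348434843484348434843484348

Applying the rule to each of the 21 symbols of 434843484348434843484 gives the pieces 348 4 348 4 348 4 348 4 348 4 348 4 348 4 348 4 348 4 348 4 348, which concatenate to the answer.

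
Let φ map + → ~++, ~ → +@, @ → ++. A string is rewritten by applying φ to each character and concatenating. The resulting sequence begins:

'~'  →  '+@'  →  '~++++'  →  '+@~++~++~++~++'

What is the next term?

Replace each of the 14 characters of +@~++~++~++~++ in place — ~++ ++ +@ ~++ ~++ +@ ~++ ~++ +@ ~++ ~++ +@ ~++ ~++ — and concatenate.

~+++++@~++~+++@~++~+++@~++~+++@~++~++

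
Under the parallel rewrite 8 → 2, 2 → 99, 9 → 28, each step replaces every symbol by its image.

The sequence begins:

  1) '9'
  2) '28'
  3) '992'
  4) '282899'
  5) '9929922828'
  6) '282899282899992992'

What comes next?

Rewriting the 18 symbols of 282899282899992992 one by one yields 99 2 99 2 28 28 99 2 99 2 28 28 28 28 99 28 28 99; concatenated:

99299228289929922828282899282899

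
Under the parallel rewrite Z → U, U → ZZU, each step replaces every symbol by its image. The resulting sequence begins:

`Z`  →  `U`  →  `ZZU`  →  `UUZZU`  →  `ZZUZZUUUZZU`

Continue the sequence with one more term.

Apply φ to ZZUZZUUUZZU symbol by symbol: Z→U, Z→U, U→ZZU, Z→U, Z→U, U→ZZU, U→ZZU, U→ZZU, Z→U, Z→U, U→ZZU; joined: U U ZZU U U ZZU ZZU ZZU U U ZZU.

UUZZUUUZZUZZUZZUUUZZU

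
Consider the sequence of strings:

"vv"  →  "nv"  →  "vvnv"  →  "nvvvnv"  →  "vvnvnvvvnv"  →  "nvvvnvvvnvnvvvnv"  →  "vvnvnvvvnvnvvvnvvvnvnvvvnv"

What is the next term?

Each term (from the third on) is the two preceding terms concatenated in order: term 3 = vv·nv = vvnv.
The next term joins nvvvnvvvnvnvvvnv and vvnvnvvvnvnvvvnvvvnvnvvvnv.

nvvvnvvvnvnvvvnvvvnvnvvvnvnvvvnvvvnvnvvvnv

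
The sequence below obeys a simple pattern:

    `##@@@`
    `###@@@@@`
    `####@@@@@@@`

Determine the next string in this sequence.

#####@@@@@@@@@

Term n consists of n+1 #'s, followed by 2n+1 @'s (n = 1, 2, …).
Setting n = 4 gives 5, 9 characters in each block.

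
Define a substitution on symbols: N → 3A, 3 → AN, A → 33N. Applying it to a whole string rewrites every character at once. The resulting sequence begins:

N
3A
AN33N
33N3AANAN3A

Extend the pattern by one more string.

Apply φ to 33N3AANAN3A symbol by symbol: 3→AN, 3→AN, N→3A, 3→AN, A→33N, A→33N, N→3A, A→33N, N→3A, 3→AN, A→33N; joined: AN AN 3A AN 33N 33N 3A 33N 3A AN 33N.

ANAN3AAN33N33N3A33N3AAN33N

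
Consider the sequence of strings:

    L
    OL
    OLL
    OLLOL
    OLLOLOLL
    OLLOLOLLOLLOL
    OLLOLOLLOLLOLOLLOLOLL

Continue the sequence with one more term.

OLLOLOLLOLLOLOLLOLOLLOLLOLOLLOLLOL

Each term (from the third on) is the previous term followed by the one before it: term 3 = OL·L = OLL.
Continuing: OLLOLOLLOLLOLOLLOLOLL · OLLOLOLLOLLOL gives term 8.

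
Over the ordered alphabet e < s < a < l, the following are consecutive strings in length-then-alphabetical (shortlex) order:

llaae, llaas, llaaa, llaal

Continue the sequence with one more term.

Treat llaal as a base-4 numeral over the given alphabet and add one, carrying through any trailing l's.

llale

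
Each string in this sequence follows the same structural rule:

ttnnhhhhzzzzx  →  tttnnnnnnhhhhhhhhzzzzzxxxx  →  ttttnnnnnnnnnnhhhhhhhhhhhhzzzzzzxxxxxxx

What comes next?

Each string has the form t^{n+1} n^{4n-2} h^{4n} z^{n+3} x^{3n-2} (n = 1, 2, …).
Setting n = 4 gives 5, 14, 16, 7, 10 characters in each block.

tttttnnnnnnnnnnnnnnhhhhhhhhhhhhhhhhzzzzzzzxxxxxxxxxx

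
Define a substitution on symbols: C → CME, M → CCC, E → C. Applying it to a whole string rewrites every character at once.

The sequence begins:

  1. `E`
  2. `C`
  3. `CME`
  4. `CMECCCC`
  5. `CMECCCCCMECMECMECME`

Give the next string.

CMECCCCCMECMECMECMECMECCCCCMECCCCCMECCCCCMECCCC

Applying the rule to each of the 19 symbols of CMECCCCCMECMECMECME gives the pieces CME CCC C CME CME CME CME CME CCC C CME CCC C CME CCC C CME CCC C, which concatenate to the answer.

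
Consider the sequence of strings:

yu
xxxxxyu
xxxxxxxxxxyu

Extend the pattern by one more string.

The strings grow by a fixed prefix xxxxx each time.
Applying this once more to xxxxxxxxxxyu:

xxxxxxxxxxxxxxxyu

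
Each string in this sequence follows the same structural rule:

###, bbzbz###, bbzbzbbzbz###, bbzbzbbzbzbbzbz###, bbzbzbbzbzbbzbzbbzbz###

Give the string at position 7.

bbzbzbbzbzbbzbzbbzbzbbzbzbbzbz###

Each term is the previous one with bbzbz prepended.
From bbzbzbbzbzbbzbzbbzbz###, 2 further steps: bbzbzbbzbzbbzbzbbzbz### → bbzbzbbzbzbbzbzbbzbzbbzbz### → (answer).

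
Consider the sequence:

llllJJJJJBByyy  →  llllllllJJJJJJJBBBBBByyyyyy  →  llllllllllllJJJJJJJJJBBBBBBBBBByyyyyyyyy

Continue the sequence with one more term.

llllllllllllllllJJJJJJJJJJJBBBBBBBBBBBBBByyyyyyyyyyyy

The n-th term is 4n l's then 2n+3 J's then 4n-2 B's then 3n y's (n = 1, 2, …).
Setting n = 4 gives 16, 11, 14, 12 characters in each block.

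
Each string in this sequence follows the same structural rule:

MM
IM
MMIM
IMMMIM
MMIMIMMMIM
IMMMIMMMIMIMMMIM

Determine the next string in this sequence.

MMIMIMMMIMIMMMIMMMIMIMMMIM

Each term (from the third on) is the two preceding terms concatenated in order: term 3 = MM·IM = MMIM.
So term 7 is MMIMIMMMIM·IMMMIMMMIMIMMMIM.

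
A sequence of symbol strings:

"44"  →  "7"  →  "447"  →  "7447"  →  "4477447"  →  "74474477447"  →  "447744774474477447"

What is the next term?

This is a Fibonacci-style word recurrence s(k) = s(k−2)·s(k−1): e.g. 44·7 = 447.
The next term joins 74474477447 and 447744774474477447.

74474477447447744774474477447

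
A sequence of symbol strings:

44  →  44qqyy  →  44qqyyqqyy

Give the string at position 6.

44qqyyqqyyqqyyqqyyqqyy

Each term is the previous one with qqyy appended.
From 44qqyyqqyy, 3 further steps: 44qqyyqqyy → 44qqyyqqyyqqyy → 44qqyyqqyyqqyyqqyy → (answer).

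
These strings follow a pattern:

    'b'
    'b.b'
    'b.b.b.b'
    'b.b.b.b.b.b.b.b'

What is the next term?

b.b.b.b.b.b.b.b.b.b.b.b.b.b.b.b

s(k+1) = s(k)·.·s(k) — each term doubles the last with '.' between the halves.
One more doubling of b.b.b.b.b.b.b.b gives the answer.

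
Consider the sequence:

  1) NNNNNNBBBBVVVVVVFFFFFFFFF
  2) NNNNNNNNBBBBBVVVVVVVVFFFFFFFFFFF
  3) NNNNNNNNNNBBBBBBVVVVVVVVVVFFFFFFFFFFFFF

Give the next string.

NNNNNNNNNNNNBBBBBBBVVVVVVVVVVVVFFFFFFFFFFFFFFF

Each string has the form N^{2n} B^{n+1} V^{2n} F^{2n+3}, where the shown terms are n = 3, 4, 5.
For the next term, n = 6, so the run lengths are 12, 7, 12, 15.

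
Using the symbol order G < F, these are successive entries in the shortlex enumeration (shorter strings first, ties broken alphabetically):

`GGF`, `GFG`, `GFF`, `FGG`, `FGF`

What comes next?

FFG

Treat FGF as a base-2 numeral over the given alphabet and add one, carrying through any trailing F's.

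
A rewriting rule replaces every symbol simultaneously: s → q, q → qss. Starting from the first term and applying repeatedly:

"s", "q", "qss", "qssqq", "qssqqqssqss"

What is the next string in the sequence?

qssqqqssqssqssqqqssqq

Expanding qssqqqssqss: q→qss, s→q, s→q, q→qss, q→qss, q→qss, s→q, s→q, q→qss, s→q, s→q. Concatenated: qss q q qss qss qss q q qss q q.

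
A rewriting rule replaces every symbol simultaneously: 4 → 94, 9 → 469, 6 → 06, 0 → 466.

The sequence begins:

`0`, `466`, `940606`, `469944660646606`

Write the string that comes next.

Replace each of the 15 characters of 469944660646606 in place — 94 06 469 469 94 94 06 06 466 06 94 06 06 466 06 — and concatenate.

9406469469949406064660694060646606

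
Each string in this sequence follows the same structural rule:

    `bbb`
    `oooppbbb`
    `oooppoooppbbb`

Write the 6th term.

The strings grow by a fixed prefix ooopp each time.
From oooppoooppbbb, 3 further steps: oooppoooppbbb → oooppoooppoooppbbb → oooppoooppoooppoooppbbb → (answer).

oooppoooppoooppoooppoooppbbb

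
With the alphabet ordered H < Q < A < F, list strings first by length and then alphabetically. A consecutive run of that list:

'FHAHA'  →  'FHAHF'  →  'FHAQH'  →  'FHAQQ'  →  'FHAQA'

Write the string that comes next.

FHAQF

Find the rightmost character of FHAQA below F, bump it to the next letter, and reset everything to its right to H.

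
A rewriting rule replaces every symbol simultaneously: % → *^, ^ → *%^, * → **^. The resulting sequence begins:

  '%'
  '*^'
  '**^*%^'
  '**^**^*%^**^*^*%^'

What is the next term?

φ(**^**^*%^**^*^*%^) expands symbol-by-symbol to **^ **^ *%^ **^ **^ *%^ **^ *^ *%^ **^ **^ *%^ **^ *%^ **^ *^ *%^; joining the 17 pieces gives the next term.

**^**^*%^**^**^*%^**^*^*%^**^**^*%^**^*%^**^*^*%^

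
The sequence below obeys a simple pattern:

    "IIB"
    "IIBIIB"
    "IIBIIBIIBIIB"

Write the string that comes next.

Every step duplicates the string.
Doubling IIBIIBIIBIIB:

IIBIIBIIBIIBIIBIIBIIBIIB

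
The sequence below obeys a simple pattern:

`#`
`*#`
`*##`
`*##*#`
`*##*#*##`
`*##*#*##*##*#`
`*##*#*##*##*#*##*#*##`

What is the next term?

*##*#*##*##*#*##*#*##*##*#*##*##*#

Each term (from the third on) is the previous term followed by the one before it: term 3 = *#·# = *##.
So term 8 is *##*#*##*##*#*##*#*##·*##*#*##*##*#.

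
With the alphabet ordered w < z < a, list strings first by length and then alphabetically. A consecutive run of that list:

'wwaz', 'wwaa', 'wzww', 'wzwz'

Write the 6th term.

wzzw

Continuing the enumeration 2 steps past wzwz: wzwz → wzwa → (answer).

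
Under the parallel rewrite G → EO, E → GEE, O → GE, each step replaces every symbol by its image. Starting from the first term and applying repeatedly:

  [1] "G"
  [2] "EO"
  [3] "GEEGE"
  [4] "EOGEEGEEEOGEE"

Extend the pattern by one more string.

GEEGEEOGEEGEEEOGEEGEEGEEGEEOGEEGEE

Applying the rule to each of the 13 symbols of EOGEEGEEEOGEE gives the pieces GEE GE EO GEE GEE EO GEE GEE GEE GE EO GEE GEE, which concatenate to the answer.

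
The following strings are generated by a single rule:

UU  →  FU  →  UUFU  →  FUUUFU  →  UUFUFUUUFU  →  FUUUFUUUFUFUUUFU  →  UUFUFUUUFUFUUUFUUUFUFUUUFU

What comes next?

FUUUFUUUFUFUUUFUUUFUFUUUFUFUUUFUUUFUFUUUFU

This is a Fibonacci-style word recurrence s(k) = s(k−2)·s(k−1): e.g. UU·FU = UUFU.
Continuing: FUUUFUUUFUFUUUFU · UUFUFUUUFUFUUUFUUUFUFUUUFU gives term 8.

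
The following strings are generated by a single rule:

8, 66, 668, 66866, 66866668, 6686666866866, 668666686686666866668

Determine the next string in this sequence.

From term 3 onward, concatenate the last term with the second-to-last: 66·8 = 668, 668·66 = 66866, …
Continuing: 668666686686666866668 · 6686666866866 gives term 8.

6686666866866668666686686666866866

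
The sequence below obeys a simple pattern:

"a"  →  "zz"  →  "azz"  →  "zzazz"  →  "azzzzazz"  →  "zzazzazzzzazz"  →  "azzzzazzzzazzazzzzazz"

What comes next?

zzazzazzzzazzazzzzazzzzazzazzzzazz

From term 3 onward, concatenate the second-to-last term with the last: a·zz = azz, zz·azz = zzazz, …
The next term joins zzazzazzzzazz and azzzzazzzzazzazzzzazz.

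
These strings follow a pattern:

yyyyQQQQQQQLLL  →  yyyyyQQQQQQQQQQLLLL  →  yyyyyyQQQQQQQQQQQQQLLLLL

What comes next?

Term n consists of n+2 y's, followed by 3n+1 Q's, followed by n+1 L's, where the shown terms are n = 2, 3, 4.
For the next term, n = 5, so the run lengths are 7, 16, 6.

yyyyyyyQQQQQQQQQQQQQQQQLLLLLL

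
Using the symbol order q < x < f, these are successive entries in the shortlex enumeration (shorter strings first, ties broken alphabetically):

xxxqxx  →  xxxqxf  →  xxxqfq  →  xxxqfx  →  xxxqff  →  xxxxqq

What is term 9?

xxxxxq

Advancing 3 positions from xxxxqq through xxxxqq → xxxxqx → xxxxqf reaches term 9.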